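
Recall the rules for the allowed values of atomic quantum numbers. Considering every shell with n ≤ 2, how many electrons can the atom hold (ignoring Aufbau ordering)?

Total orbitals = 1² + 2² = 5. Doubling for spin gives 10 electrons.

10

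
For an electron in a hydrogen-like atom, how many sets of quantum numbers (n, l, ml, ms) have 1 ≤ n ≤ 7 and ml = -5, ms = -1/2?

3

Count contributing orbitals for each principal shell:
n=6 → 1; n=7 → 2.
Orbitals: 1 + 2 = 3. With ms fixed to -1/2 there is one state per orbital, so 3 states.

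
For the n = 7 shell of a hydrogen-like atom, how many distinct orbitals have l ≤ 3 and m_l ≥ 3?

1

With n = 7 the allowed l are 0, 1, …, 6.
Orbitals with l ≤ 3 and m_l ≥ 3, by l: l=3 → 1.
Total orbitals: 1.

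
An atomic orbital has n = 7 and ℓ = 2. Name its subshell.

ℓ = 2 corresponds to the letter 'd', so the subshell is 7d.

7d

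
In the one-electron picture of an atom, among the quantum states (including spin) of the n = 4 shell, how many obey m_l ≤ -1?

12

With n = 4 the allowed l are 0, 1, …, 3.
Contributions: l=1 → 1; l=2 → 2; l=3 → 3.
Orbitals: 1 + 2 + 3 = 6. Each orbital carries two spin states, so 6 × 2 = 12 states.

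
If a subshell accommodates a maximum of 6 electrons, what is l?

l = 1

2(2l+1) = 6 ⇒ 2l+1 = 3 ⇒ l = 1.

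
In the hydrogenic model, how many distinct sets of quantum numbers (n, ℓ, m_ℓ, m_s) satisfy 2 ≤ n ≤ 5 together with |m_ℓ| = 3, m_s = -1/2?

6

Go shell by shell, enumerating (ℓ, m_ℓ) with |m_ℓ| = 3:
n=4 → 2; n=5 → 4.
Orbitals: 2 + 4 = 6. With m_s fixed to -1/2 there is one state per orbital, so 6 states.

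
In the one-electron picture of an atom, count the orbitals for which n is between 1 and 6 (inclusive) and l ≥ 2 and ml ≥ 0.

Treat each shell separately and count matching orbitals:
n=3 → 3; n=4 → 7; n=5 → 12; n=6 → 18.
Total orbitals: 3 + 7 + 12 + 18 = 40.

40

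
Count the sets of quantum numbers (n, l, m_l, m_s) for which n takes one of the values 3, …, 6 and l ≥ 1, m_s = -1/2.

82

Count contributing orbitals for each principal shell:
n=3 → 8; n=4 → 15; n=5 → 24; n=6 → 35.
Orbitals: 8 + 15 + 24 + 35 = 82. With m_s fixed to -1/2 there is one state per orbital, so 82 states.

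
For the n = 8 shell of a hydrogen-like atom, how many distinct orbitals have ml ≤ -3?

With n = 8 the allowed l are 0, 1, …, 7.
The (l, ml) pairs meeting ml ≤ -3 give: l=3 → 1; l=4 → 2; l=5 → 3; l=6 → 4; l=7 → 5.
Total orbitals: 1 + 2 + 3 + 4 + 5 = 15.

15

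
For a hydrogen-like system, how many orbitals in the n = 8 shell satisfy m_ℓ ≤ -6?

For n = 8, ℓ ranges over 0 … 7.
The (ℓ, m_ℓ) pairs meeting m_ℓ ≤ -6 give: ℓ=6 → 1; ℓ=7 → 2.
Total orbitals: 1 + 2 = 3.

3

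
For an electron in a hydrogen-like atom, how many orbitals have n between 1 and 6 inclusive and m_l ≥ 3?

Count contributing orbitals for each principal shell:
n=4 → 1; n=5 → 3; n=6 → 6.
Total orbitals: 1 + 3 + 6 = 10.

10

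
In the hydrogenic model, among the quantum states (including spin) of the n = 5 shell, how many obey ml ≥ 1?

Go through l = 0, …, 4 (the values permitted for n = 5).
Orbitals with ml ≥ 1, by l: l=1 → 1; l=2 → 2; l=3 → 3; l=4 → 4.
Orbitals: 1 + 2 + 3 + 4 = 10. Each orbital carries two spin states, so 10 × 2 = 20 states.

20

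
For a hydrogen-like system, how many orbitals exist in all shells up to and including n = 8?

204

Total orbitals = 1² + 2² + 3² + 4² + 5² + 6² + 7² + 8² = 204.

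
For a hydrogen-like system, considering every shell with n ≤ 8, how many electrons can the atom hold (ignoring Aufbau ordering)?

Total orbitals = 1² + 2² + 3² + 4² + 5² + 6² + 7² + 8² = 204. Doubling for spin gives 408 electrons.

408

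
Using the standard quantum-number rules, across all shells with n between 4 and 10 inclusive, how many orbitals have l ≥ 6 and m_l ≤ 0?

80

Per-shell orbital counts meeting the constraint:
n=7 → 7; n=8 → 15; n=9 → 24; n=10 → 34.
Total orbitals: 7 + 15 + 24 + 34 = 80.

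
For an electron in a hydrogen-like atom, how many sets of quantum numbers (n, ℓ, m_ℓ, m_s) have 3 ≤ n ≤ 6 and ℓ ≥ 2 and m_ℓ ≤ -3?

20

Work shell by shell — for each n, count the (ℓ, m_ℓ) pairs that satisfy ℓ ≥ 2 and m_ℓ ≤ -3:
n=4 → 1; n=5 → 3; n=6 → 6.
Orbitals: 1 + 3 + 6 = 10. Including both spin states (m_s = ±1/2) gives 2 × 10 = 20 states.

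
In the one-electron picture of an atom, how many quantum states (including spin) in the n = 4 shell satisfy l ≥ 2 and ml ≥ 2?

With n = 4 the allowed l are 0, 1, …, 3.
The (l, ml) pairs meeting l ≥ 2 and ml ≥ 2 give: l=2 → 1; l=3 → 2.
Orbitals: 1 + 2 = 3. Each orbital carries two spin states, so 3 × 2 = 6 states.

6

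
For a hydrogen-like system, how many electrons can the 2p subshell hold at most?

A subshell with l = 1 has 2l+1 = 3 orbitals, each holding 2 electrons (spin ±1/2), so 3 × 2 = 6.

6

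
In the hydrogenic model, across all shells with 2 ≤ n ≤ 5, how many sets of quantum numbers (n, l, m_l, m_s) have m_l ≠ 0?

80

Treat each shell separately and count matching orbitals:
n=2 → 2; n=3 → 6; n=4 → 12; n=5 → 20.
Orbitals: 2 + 6 + 12 + 20 = 40. Including both spin states (m_s = ±1/2) gives 2 × 40 = 80 states.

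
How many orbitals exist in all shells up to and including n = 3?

Total orbitals = 1² + 2² + 3² = 14.

14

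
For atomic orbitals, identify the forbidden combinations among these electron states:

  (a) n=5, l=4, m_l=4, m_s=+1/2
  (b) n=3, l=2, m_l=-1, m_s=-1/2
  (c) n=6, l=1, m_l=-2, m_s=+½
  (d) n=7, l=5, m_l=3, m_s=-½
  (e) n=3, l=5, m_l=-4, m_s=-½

(c) and (e)

(c) has |m_l| = 2 > l = 1, violating −l ≤ m_l ≤ l.
(e) has l = 5 ≥ n = 3, violating 0 ≤ l ≤ n−1.
The remaining sets (a), (b), (d) satisfy all four rules.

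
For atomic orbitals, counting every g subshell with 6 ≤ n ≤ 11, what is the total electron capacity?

A g subshell (ℓ = 4) exists for every n ≥ 5, so shells n = 6, 7, 8, 9, 10, 11 each contribute one — 6 subshells.
Since each g subshell holds 2(2·4+1) = 18 electrons, the total is 6 × 18 = 108.

108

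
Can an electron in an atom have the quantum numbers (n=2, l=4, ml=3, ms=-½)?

Invalid

The orbital quantum number must satisfy 0 ≤ l ≤ n−1. With n = 2 the allowed l values are 0, 1, so l = 4 is out of range.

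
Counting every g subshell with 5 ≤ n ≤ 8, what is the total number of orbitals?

36

A g subshell (ℓ = 4) exists for every n ≥ 5, so shells n = 5, 6, 7, 8 each contribute one — 4 subshells.
Since each g subshell has 2·4+1 = 9 orbitals, the total is 4 × 9 = 36.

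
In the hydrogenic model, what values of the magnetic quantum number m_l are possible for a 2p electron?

-1, 0, 1

The 2p subshell has l = 1, and m_l takes every integer from −l to +l. With l = 1 that gives the 3 values -1, 0, 1.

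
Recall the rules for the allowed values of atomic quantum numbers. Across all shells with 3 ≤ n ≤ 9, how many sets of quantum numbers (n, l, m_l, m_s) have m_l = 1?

Work shell by shell — for each n, count the (l, m_l) pairs that satisfy m_l = 1:
n=3 → 2; n=4 → 3; n=5 → 4; n=6 → 5; n=7 → 6; n=8 → 7; n=9 → 8.
Orbitals: 2 + 3 + 4 + 5 + 6 + 7 + 8 = 35. Including both spin states (m_s = ±1/2) gives 2 × 35 = 70 states.

70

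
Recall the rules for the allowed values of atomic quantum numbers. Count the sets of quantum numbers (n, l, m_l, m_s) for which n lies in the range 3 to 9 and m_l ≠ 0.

476

For each n in the range, tally the orbitals obeying m_l ≠ 0:
n=3 → 6; n=4 → 12; n=5 → 20; n=6 → 30; n=7 → 42; n=8 → 56; n=9 → 72.
Orbitals: 6 + 12 + 20 + 30 + 42 + 56 + 72 = 238. Including both spin states (m_s = ±1/2) gives 2 × 238 = 476 states.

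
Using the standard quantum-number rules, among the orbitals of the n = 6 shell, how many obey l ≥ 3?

The (l, ml) pairs meeting l ≥ 3 give: l=3 → 7; l=4 → 9; l=5 → 11.
Total orbitals: 7 + 9 + 11 = 27.

27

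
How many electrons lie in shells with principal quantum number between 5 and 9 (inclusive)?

510

Shell n has n² orbitals: 5²=25 + 6²=36 + 7²=49 + 8²=64 + 9²=81 = 255 orbitals.
Two spin states per orbital: 2 × 255 = 510 electrons.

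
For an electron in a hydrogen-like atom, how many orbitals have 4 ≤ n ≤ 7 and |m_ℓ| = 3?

20

Per-shell orbital counts meeting the constraint:
n=4 → 2; n=5 → 4; n=6 → 6; n=7 → 8.
Total orbitals: 2 + 4 + 6 + 8 = 20.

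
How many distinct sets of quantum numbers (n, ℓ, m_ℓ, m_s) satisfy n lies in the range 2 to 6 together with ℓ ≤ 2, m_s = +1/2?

40

Go shell by shell, enumerating (ℓ, m_ℓ) with ℓ ≤ 2:
n=2 → 4; n=3 → 9; n=4 → 9; n=5 → 9; n=6 → 9.
Orbitals: 4 + 9 + 9 + 9 + 9 = 40. With m_s fixed to +1/2 there is one state per orbital, so 40 states.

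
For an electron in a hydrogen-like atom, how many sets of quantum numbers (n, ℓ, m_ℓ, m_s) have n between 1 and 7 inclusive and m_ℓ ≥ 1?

Per-shell orbital counts meeting the constraint:
n=2 → 1; n=3 → 3; n=4 → 6; n=5 → 10; n=6 → 15; n=7 → 21.
Orbitals: 1 + 3 + 6 + 10 + 15 + 21 = 56. Including both spin states (m_s = ±1/2) gives 2 × 56 = 112 states.

112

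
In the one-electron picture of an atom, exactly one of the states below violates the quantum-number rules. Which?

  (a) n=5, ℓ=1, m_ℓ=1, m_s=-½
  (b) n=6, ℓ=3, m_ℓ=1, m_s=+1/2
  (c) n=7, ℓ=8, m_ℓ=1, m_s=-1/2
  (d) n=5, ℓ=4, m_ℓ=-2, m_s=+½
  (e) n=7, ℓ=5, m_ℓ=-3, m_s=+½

(c)

(c) has ℓ = 8 ≥ n = 7, violating 0 ≤ ℓ ≤ n−1.
The remaining sets (a), (b), (d), (e) satisfy all four rules.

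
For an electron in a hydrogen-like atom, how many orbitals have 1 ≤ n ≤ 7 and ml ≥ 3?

20

Per-shell orbital counts meeting the constraint:
n=4 → 1; n=5 → 3; n=6 → 6; n=7 → 10.
Total orbitals: 1 + 3 + 6 + 10 = 20.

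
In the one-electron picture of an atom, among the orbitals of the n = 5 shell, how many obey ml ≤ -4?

Per l-value: l=4 → 1.
Total orbitals: 1.

1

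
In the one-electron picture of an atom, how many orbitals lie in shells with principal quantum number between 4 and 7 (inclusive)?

Shell n has n² orbitals: 4²=16 + 5²=25 + 6²=36 + 7²=49 = 126 orbitals.

126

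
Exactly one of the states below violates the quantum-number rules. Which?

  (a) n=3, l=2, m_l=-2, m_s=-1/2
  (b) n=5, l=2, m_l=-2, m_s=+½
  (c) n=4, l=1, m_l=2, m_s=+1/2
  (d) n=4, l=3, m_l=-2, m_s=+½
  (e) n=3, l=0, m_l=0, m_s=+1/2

(c) has |m_l| = 2 > l = 1, violating −l ≤ m_l ≤ l.
The remaining sets (a), (b), (d), (e) satisfy all four rules.

(c)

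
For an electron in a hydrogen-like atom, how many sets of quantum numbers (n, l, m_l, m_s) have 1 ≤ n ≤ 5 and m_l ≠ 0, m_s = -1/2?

40

Treat each shell separately and count matching orbitals:
n=2 → 2; n=3 → 6; n=4 → 12; n=5 → 20.
Orbitals: 2 + 6 + 12 + 20 = 40. With m_s fixed to -1/2 there is one state per orbital, so 40 states.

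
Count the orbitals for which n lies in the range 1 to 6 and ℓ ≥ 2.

Go shell by shell, enumerating (ℓ, m_ℓ) with ℓ ≥ 2:
n=3 → 5; n=4 → 12; n=5 → 21; n=6 → 32.
Total orbitals: 5 + 12 + 21 + 32 = 70.

70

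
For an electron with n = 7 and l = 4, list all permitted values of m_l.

m_l takes every integer from −l to +l. With l = 4 that gives the 9 values -4, -3, -2, -1, 0, 1, 2, 3, 4.

-4, -3, -2, -1, 0, 1, 2, 3, 4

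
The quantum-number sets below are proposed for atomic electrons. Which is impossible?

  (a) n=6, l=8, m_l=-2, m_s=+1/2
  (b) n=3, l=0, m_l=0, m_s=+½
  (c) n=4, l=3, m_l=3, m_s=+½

(a)

(a) has l = 8 ≥ n = 6, violating 0 ≤ l ≤ n−1.
The remaining sets (b), (c) satisfy all four rules.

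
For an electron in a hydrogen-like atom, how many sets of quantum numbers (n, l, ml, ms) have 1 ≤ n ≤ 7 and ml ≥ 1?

Treat each shell separately and count matching orbitals:
n=2 → 1; n=3 → 3; n=4 → 6; n=5 → 10; n=6 → 15; n=7 → 21.
Orbitals: 1 + 3 + 6 + 10 + 15 + 21 = 56. Including both spin states (ms = ±1/2) gives 2 × 56 = 112 states.

112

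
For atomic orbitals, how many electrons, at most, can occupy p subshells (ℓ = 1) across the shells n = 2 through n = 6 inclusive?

A p subshell (ℓ = 1) exists for every n ≥ 2, so shells n = 2, 3, 4, 5, 6 each contribute one — 5 subshells.
Since each p subshell holds 2(2·1+1) = 6 electrons, the total is 5 × 6 = 30.

30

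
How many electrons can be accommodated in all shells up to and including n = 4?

60

Total orbitals = 1² + 2² + 3² + 4² = 30. Doubling for spin gives 60 electrons.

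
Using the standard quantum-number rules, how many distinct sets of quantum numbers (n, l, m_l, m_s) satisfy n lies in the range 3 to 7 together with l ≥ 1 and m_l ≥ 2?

70

Treat each shell separately and count matching orbitals:
n=3 → 1; n=4 → 3; n=5 → 6; n=6 → 10; n=7 → 15.
Orbitals: 1 + 3 + 6 + 10 + 15 = 35. Including both spin states (m_s = ±1/2) gives 2 × 35 = 70 states.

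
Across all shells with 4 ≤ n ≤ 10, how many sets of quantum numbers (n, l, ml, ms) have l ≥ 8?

Work shell by shell — for each n, count the (l, ml) pairs that satisfy l ≥ 8:
n=9 → 17; n=10 → 36.
Orbitals: 17 + 36 = 53. Including both spin states (ms = ±1/2) gives 2 × 53 = 106 states.

106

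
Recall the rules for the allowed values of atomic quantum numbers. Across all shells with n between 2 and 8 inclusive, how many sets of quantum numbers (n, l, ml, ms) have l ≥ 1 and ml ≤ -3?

70

Per-shell orbital counts meeting the constraint:
n=4 → 1; n=5 → 3; n=6 → 6; n=7 → 10; n=8 → 15.
Orbitals: 1 + 3 + 6 + 10 + 15 = 35. Including both spin states (ms = ±1/2) gives 2 × 35 = 70 states.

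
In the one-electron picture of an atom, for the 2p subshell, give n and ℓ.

n = 2, ℓ = 1

The leading integer gives n = 2; the letter 'p' means ℓ = 1.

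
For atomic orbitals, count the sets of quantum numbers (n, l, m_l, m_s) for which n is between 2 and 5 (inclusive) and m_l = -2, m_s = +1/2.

6

Work shell by shell — for each n, count the (l, m_l) pairs that satisfy m_l = -2:
n=3 → 1; n=4 → 2; n=5 → 3.
Orbitals: 1 + 2 + 3 = 6. With m_s fixed to +1/2 there is one state per orbital, so 6 states.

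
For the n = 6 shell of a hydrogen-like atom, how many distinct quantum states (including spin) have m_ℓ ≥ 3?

Go through ℓ = 0, …, 5 (the values permitted for n = 6).
Contributions: ℓ=3 → 1; ℓ=4 → 2; ℓ=5 → 3.
Orbitals: 1 + 2 + 3 = 6. Each orbital carries two spin states, so 6 × 2 = 12 states.

12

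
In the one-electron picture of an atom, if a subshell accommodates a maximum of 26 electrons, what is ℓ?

ℓ = 6 (i)

2(2ℓ+1) = 26 ⇒ 2ℓ+1 = 13 ⇒ ℓ = 6.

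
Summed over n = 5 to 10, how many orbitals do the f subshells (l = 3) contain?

42

An f subshell (l = 3) exists for every n ≥ 4, so shells n = 5, 6, 7, 8, 9, 10 each contribute one — 6 subshells.
Since each f subshell has 2·3+1 = 7 orbitals, the total is 6 × 7 = 42.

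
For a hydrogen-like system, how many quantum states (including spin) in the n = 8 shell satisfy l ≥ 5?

Go through l = 0, …, 7 (the values permitted for n = 8).
Orbitals with l ≥ 5, by l: l=5 → 11; l=6 → 13; l=7 → 15.
Orbitals: 11 + 13 + 15 = 39. Each orbital carries two spin states, so 39 × 2 = 78 states.

78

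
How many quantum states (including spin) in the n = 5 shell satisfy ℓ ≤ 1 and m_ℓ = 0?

4

The n = 5 shell has ℓ = 0 through 4; check each.
Orbitals with ℓ ≤ 1 and m_ℓ = 0, by ℓ: ℓ=0 → 1; ℓ=1 → 1.
Orbitals: 1 + 1 = 2. Each orbital carries two spin states, so 2 × 2 = 4 states.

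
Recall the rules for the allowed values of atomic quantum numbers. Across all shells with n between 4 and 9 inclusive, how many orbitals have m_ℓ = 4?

Count contributing orbitals for each principal shell:
n=5 → 1; n=6 → 2; n=7 → 3; n=8 → 4; n=9 → 5.
Total orbitals: 1 + 2 + 3 + 4 + 5 = 15.

15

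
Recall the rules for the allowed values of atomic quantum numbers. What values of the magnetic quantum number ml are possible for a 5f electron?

-3, -2, -1, 0, 1, 2, 3

The 5f subshell has l = 3, and ml takes every integer from −l to +l. With l = 3 that gives the 7 values -3, -2, -1, 0, 1, 2, 3.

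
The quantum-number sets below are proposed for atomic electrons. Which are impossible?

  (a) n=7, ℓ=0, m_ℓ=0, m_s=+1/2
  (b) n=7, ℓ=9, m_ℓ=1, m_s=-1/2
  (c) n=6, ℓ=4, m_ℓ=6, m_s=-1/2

(b) and (c)

(b) has ℓ = 9 ≥ n = 7, violating 0 ≤ ℓ ≤ n−1.
(c) has |m_ℓ| = 6 > ℓ = 4, violating −ℓ ≤ m_ℓ ≤ ℓ.
The remaining set (a) satisfies all four rules.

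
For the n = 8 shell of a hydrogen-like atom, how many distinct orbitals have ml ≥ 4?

10

The n = 8 shell has l = 0 through 7; check each.
The (l, ml) pairs meeting ml ≥ 4 give: l=4 → 1; l=5 → 2; l=6 → 3; l=7 → 4.
Total orbitals: 1 + 2 + 3 + 4 = 10.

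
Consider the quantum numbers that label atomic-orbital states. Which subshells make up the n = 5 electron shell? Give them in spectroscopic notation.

5s, 5p, 5d, 5f, 5g

For n = 5, l runs from 0 to 4. In spectroscopic notation l = 0,1,2,… ↔ s,p,d,f,g,h,i, so the subshells are 5s, 5p, 5d, 5f, 5g.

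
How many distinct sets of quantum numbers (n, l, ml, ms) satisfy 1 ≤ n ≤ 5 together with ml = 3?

6

Go shell by shell, enumerating (l, ml) with ml = 3:
n=4 → 1; n=5 → 2.
Orbitals: 1 + 2 = 3. Including both spin states (ms = ±1/2) gives 2 × 3 = 6 states.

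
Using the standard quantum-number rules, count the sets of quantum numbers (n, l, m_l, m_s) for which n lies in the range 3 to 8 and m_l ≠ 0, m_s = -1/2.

Count contributing orbitals for each principal shell:
n=3 → 6; n=4 → 12; n=5 → 20; n=6 → 30; n=7 → 42; n=8 → 56.
Orbitals: 6 + 12 + 20 + 30 + 42 + 56 = 166. With m_s fixed to -1/2 there is one state per orbital, so 166 states.

166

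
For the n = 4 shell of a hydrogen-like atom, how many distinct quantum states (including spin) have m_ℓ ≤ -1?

12

Go through ℓ = 0, …, 3 (the values permitted for n = 4).
Orbitals with m_ℓ ≤ -1, by ℓ: ℓ=1 → 1; ℓ=2 → 2; ℓ=3 → 3.
Orbitals: 1 + 2 + 3 = 6. Each orbital carries two spin states, so 6 × 2 = 12 states.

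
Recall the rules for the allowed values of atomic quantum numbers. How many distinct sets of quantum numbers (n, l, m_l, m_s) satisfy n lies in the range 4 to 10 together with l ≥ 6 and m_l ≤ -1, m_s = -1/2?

Per-shell orbital counts meeting the constraint:
n=7 → 6; n=8 → 13; n=9 → 21; n=10 → 30.
Orbitals: 6 + 13 + 21 + 30 = 70. With m_s fixed to -1/2 there is one state per orbital, so 70 states.

70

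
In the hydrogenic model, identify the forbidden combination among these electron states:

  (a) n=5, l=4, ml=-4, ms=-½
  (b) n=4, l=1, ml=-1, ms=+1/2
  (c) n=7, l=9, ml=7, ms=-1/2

(c) has l = 9 ≥ n = 7, violating 0 ≤ l ≤ n−1.
The remaining sets (a), (b) satisfy all four rules.

(c)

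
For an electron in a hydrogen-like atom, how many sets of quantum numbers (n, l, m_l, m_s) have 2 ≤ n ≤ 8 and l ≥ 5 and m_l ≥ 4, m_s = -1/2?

Treat each shell separately and count matching orbitals:
n=6 → 2; n=7 → 5; n=8 → 9.
Orbitals: 2 + 5 + 9 = 16. With m_s fixed to -1/2 there is one state per orbital, so 16 states.

16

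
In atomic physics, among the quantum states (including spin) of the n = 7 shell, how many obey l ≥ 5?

48

The (l, ml) pairs meeting l ≥ 5 give: l=5 → 11; l=6 → 13.
Orbitals: 11 + 13 = 24. Each orbital carries two spin states, so 24 × 2 = 48 states.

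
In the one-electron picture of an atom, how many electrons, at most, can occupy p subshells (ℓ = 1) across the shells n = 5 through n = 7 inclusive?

A p subshell (ℓ = 1) exists for every n ≥ 2, so shells n = 5, 6, 7 each contribute one — 3 subshells.
Since each p subshell holds 2(2·1+1) = 6 electrons, the total is 3 × 6 = 18.

18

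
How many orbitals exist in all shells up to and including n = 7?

140

Total orbitals = 1² + 2² + 3² + 4² + 5² + 6² + 7² = 140.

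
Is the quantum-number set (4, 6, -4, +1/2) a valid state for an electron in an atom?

The orbital quantum number must satisfy 0 ≤ l ≤ n−1. With n = 4 the allowed l values are 0, 1, 2, 3, so l = 6 is out of range.

Invalid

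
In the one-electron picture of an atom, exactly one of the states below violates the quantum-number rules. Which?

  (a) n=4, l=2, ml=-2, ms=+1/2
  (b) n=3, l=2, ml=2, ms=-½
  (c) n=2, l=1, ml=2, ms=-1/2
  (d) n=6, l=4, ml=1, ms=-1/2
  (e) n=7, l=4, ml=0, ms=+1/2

(c) has |ml| = 2 > l = 1, violating −l ≤ ml ≤ l.
The remaining sets (a), (b), (d), (e) satisfy all four rules.

(c)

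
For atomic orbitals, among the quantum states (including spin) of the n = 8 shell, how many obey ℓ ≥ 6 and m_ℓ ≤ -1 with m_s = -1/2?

Go through ℓ = 0, …, 7 (the values permitted for n = 8).
Contributions: ℓ=6 → 6; ℓ=7 → 7.
Orbitals: 6 + 7 = 13. With m_s fixed to a single value there is one state per orbital, giving 13 states.

13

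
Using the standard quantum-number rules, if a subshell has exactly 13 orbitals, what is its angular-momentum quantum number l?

2l+1 = 13 gives l = 6.

l = 6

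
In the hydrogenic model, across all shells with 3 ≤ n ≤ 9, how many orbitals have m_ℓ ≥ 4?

35

Treat each shell separately and count matching orbitals:
n=5 → 1; n=6 → 3; n=7 → 6; n=8 → 10; n=9 → 15.
Total orbitals: 1 + 3 + 6 + 10 + 15 = 35.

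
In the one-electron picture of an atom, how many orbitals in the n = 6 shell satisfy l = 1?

Orbitals with l = 1, by l: l=1 → 3.
Total orbitals: 3.

3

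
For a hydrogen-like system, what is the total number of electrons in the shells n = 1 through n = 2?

10

Shell n has n² orbitals: 1²=1 + 2²=4 = 5 orbitals.
Two spin states per orbital: 2 × 5 = 10 electrons.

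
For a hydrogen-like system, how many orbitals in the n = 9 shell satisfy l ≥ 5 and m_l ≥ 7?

With n = 9 the allowed l are 0, 1, …, 8.
Per l-value: l=7 → 1; l=8 → 2.
Total orbitals: 1 + 2 = 3.

3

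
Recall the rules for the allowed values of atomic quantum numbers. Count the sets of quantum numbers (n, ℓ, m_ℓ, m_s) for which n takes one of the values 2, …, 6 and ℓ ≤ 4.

Go shell by shell, enumerating (ℓ, m_ℓ) with ℓ ≤ 4:
n=2 → 4; n=3 → 9; n=4 → 16; n=5 → 25; n=6 → 25.
Orbitals: 4 + 9 + 16 + 25 + 25 = 79. Including both spin states (m_s = ±1/2) gives 2 × 79 = 158 states.

158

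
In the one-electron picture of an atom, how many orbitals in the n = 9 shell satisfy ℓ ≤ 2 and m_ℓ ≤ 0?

Orbitals with ℓ ≤ 2 and m_ℓ ≤ 0, by ℓ: ℓ=0 → 1; ℓ=1 → 2; ℓ=2 → 3.
Total orbitals: 1 + 2 + 3 = 6.

6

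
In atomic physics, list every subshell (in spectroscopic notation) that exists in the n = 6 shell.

For n = 6, l runs from 0 to 5. In spectroscopic notation l = 0,1,2,… ↔ s,p,d,f,g,h,i, so the subshells are 6s, 6p, 6d, 6f, 6g, 6h.

6s, 6p, 6d, 6f, 6g, 6h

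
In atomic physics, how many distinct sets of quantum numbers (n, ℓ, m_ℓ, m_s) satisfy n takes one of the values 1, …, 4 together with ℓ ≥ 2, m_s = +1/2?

Work shell by shell — for each n, count the (ℓ, m_ℓ) pairs that satisfy ℓ ≥ 2:
n=3 → 5; n=4 → 12.
Orbitals: 5 + 12 = 17. With m_s fixed to +1/2 there is one state per orbital, so 17 states.

17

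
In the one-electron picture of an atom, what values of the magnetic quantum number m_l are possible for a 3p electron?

The 3p subshell has l = 1, and m_l takes every integer from −l to +l. With l = 1 that gives the 3 values -1, 0, 1.

-1, 0, 1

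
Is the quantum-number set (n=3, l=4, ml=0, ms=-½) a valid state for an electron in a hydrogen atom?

The orbital quantum number must satisfy 0 ≤ l ≤ n−1. With n = 3 the allowed l values are 0, 1, 2, so l = 4 is out of range.

Not allowed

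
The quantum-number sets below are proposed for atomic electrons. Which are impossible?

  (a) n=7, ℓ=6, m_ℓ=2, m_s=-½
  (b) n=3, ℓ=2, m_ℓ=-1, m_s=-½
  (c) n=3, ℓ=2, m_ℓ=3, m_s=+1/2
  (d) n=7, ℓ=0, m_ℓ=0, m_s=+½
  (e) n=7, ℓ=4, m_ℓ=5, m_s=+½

(c) has |m_ℓ| = 3 > ℓ = 2, violating −ℓ ≤ m_ℓ ≤ ℓ.
(e) has |m_ℓ| = 5 > ℓ = 4, violating −ℓ ≤ m_ℓ ≤ ℓ.
The remaining sets (a), (b), (d) satisfy all four rules.

(c) and (e)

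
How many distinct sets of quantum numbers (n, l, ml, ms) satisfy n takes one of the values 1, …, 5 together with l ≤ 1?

34

Per-shell orbital counts meeting the constraint:
n=1 → 1; n=2 → 4; n=3 → 4; n=4 → 4; n=5 → 4.
Orbitals: 1 + 4 + 4 + 4 + 4 = 17. Including both spin states (ms = ±1/2) gives 2 × 17 = 34 states.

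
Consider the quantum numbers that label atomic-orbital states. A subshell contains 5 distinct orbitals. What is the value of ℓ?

2ℓ+1 = 5 gives ℓ = 2.

ℓ = 2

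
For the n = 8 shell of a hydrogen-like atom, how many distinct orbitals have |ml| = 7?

With n = 8 the allowed l are 0, 1, …, 7.
Contributions: l=7 → 2.
Total orbitals: 2.

2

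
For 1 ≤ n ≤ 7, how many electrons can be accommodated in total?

Total orbitals = 1² + 2² + 3² + 4² + 5² + 6² + 7² = 140. Doubling for spin gives 280 electrons.

280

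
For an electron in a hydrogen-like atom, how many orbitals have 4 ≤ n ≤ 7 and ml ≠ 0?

104

For each n in the range, tally the orbitals obeying ml ≠ 0:
n=4 → 12; n=5 → 20; n=6 → 30; n=7 → 42.
Total orbitals: 12 + 20 + 30 + 42 = 104.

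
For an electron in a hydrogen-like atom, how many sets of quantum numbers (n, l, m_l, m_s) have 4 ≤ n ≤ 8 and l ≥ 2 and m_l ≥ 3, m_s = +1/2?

35

Treat each shell separately and count matching orbitals:
n=4 → 1; n=5 → 3; n=6 → 6; n=7 → 10; n=8 → 15.
Orbitals: 1 + 3 + 6 + 10 + 15 = 35. With m_s fixed to +1/2 there is one state per orbital, so 35 states.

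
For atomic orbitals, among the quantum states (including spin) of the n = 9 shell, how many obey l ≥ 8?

Go through l = 0, …, 8 (the values permitted for n = 9).
Per l-value: l=8 → 17.
Orbitals: 17. Each orbital carries two spin states, so 17 × 2 = 34 states.

34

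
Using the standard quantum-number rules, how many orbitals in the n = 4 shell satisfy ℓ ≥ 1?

15

For n = 4, ℓ ranges over 0 … 3.
Per ℓ-value: ℓ=1 → 3; ℓ=2 → 5; ℓ=3 → 7.
Total orbitals: 3 + 5 + 7 = 15.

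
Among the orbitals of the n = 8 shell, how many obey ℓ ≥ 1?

63

For n = 8, ℓ ranges over 0 … 7.
Orbitals with ℓ ≥ 1, by ℓ: ℓ=1 → 3; ℓ=2 → 5; ℓ=3 → 7; ℓ=4 → 9; ℓ=5 → 11; ℓ=6 → 13; ℓ=7 → 15.
Total orbitals: 3 + 5 + 7 + 9 + 11 + 13 + 15 = 63.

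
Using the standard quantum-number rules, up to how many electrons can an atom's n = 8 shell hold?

A shell holds 2n² electrons: 2 × 8² = 2 × 64 = 128.

128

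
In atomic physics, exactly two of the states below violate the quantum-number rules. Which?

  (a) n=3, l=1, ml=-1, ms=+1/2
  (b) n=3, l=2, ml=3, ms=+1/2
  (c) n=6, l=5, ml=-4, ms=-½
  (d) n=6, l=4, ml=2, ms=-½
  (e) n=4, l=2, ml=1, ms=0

(b) and (e)

(b) has |ml| = 3 > l = 2, violating −l ≤ ml ≤ l.
(e) has ms = 0, but an electron's spin must be ±1/2.
The remaining sets (a), (c), (d) satisfy all four rules.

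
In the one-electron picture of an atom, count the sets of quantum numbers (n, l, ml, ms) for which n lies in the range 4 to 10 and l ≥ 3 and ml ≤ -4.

Go shell by shell, enumerating (l, ml) with l ≥ 3 and ml ≤ -4:
n=5 → 1; n=6 → 3; n=7 → 6; n=8 → 10; n=9 → 15; n=10 → 21.
Orbitals: 1 + 3 + 6 + 10 + 15 + 21 = 56. Including both spin states (ms = ±1/2) gives 2 × 56 = 112 states.

112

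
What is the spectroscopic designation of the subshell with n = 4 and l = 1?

l = 1 corresponds to the letter 'p', so the subshell is 4p.

4p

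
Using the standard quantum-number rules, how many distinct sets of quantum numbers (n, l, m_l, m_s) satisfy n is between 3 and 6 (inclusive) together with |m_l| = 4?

Go shell by shell, enumerating (l, m_l) with |m_l| = 4:
n=5 → 2; n=6 → 4.
Orbitals: 2 + 4 = 6. Including both spin states (m_s = ±1/2) gives 2 × 6 = 12 states.

12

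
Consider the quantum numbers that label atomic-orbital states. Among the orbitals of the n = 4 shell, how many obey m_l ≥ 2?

With n = 4 the allowed l are 0, 1, …, 3.
Per l-value: l=2 → 1; l=3 → 2.
Total orbitals: 1 + 2 = 3.

3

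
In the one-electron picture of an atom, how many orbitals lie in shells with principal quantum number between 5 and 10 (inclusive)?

355

Shell n has n² orbitals: 5²=25 + 6²=36 + 7²=49 + 8²=64 + 9²=81 + 10²=100 = 355 orbitals.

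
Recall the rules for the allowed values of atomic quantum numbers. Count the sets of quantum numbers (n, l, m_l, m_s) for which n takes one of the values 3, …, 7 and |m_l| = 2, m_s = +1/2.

Per-shell orbital counts meeting the constraint:
n=3 → 2; n=4 → 4; n=5 → 6; n=6 → 8; n=7 → 10.
Orbitals: 2 + 4 + 6 + 8 + 10 = 30. With m_s fixed to +1/2 there is one state per orbital, so 30 states.

30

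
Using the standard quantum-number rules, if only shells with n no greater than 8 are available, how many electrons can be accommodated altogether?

Total orbitals = 1² + 2² + 3² + 4² + 5² + 6² + 7² + 8² = 204. Doubling for spin gives 408 electrons.

408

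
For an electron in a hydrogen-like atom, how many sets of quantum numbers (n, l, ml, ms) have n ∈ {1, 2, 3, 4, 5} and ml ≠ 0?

Treat each shell separately and count matching orbitals:
n=2 → 2; n=3 → 6; n=4 → 12; n=5 → 20.
Orbitals: 2 + 6 + 12 + 20 = 40. Including both spin states (ms = ±1/2) gives 2 × 40 = 80 states.

80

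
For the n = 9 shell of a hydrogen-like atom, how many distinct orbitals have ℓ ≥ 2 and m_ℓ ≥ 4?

15

With n = 9 the allowed ℓ are 0, 1, …, 8.
Contributions: ℓ=4 → 1; ℓ=5 → 2; ℓ=6 → 3; ℓ=7 → 4; ℓ=8 → 5.
Total orbitals: 1 + 2 + 3 + 4 + 5 = 15.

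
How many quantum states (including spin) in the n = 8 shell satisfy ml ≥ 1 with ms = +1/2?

28

With n = 8 the allowed l are 0, 1, …, 7.
Per l-value: l=1 → 1; l=2 → 2; l=3 → 3; l=4 → 4; l=5 → 5; l=6 → 6; l=7 → 7.
Orbitals: 1 + 2 + 3 + 4 + 5 + 6 + 7 = 28. With ms fixed to a single value there is one state per orbital, giving 28 states.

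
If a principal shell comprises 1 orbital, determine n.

n² = 1 ⇒ n = 1.

n = 1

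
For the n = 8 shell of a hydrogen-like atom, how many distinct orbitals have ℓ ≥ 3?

55

The n = 8 shell has ℓ = 0 through 7; check each.
Per ℓ-value: ℓ=3 → 7; ℓ=4 → 9; ℓ=5 → 11; ℓ=6 → 13; ℓ=7 → 15.
Total orbitals: 7 + 9 + 11 + 13 + 15 = 55.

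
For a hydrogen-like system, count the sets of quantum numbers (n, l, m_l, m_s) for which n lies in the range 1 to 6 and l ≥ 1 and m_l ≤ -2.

Work shell by shell — for each n, count the (l, m_l) pairs that satisfy l ≥ 1 and m_l ≤ -2:
n=3 → 1; n=4 → 3; n=5 → 6; n=6 → 10.
Orbitals: 1 + 3 + 6 + 10 = 20. Including both spin states (m_s = ±1/2) gives 2 × 20 = 40 states.

40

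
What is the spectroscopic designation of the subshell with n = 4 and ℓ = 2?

4d

ℓ = 2 corresponds to the letter 'd', so the subshell is 4d.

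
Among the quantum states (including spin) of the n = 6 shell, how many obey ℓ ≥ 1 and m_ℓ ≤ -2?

20

For n = 6, ℓ ranges over 0 … 5.
Orbitals with ℓ ≥ 1 and m_ℓ ≤ -2, by ℓ: ℓ=2 → 1; ℓ=3 → 2; ℓ=4 → 3; ℓ=5 → 4.
Orbitals: 1 + 2 + 3 + 4 = 10. Each orbital carries two spin states, so 10 × 2 = 20 states.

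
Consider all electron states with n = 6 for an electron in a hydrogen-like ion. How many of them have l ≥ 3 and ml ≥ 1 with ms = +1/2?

Go through l = 0, …, 5 (the values permitted for n = 6).
Per l-value: l=3 → 3; l=4 → 4; l=5 → 5.
Orbitals: 3 + 4 + 5 = 12. With ms fixed to a single value there is one state per orbital, giving 12 states.

12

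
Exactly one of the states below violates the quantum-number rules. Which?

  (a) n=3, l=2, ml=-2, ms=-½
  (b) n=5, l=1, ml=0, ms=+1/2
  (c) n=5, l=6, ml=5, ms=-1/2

(c)

(c) has l = 6 ≥ n = 5, violating 0 ≤ l ≤ n−1.
The remaining sets (a), (b) satisfy all four rules.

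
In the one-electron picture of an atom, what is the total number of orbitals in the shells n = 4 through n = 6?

Shell n has n² orbitals: 4²=16 + 5²=25 + 6²=36 = 77 orbitals.

77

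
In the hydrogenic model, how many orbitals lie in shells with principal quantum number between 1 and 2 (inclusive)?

Shell n has n² orbitals: 1²=1 + 2²=4 = 5 orbitals.

5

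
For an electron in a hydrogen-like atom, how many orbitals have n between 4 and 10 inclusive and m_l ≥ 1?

Count contributing orbitals for each principal shell:
n=4 → 6; n=5 → 10; n=6 → 15; n=7 → 21; n=8 → 28; n=9 → 36; n=10 → 45.
Total orbitals: 6 + 10 + 15 + 21 + 28 + 36 + 45 = 161.

161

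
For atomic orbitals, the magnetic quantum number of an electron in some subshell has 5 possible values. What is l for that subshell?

ml ranges over 2l+1 integers, so 2l+1 = 5 ⇒ l = 2.

l = 2 (d)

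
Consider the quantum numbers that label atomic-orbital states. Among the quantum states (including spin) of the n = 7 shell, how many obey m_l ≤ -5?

For n = 7, l ranges over 0 … 6.
Per l-value: l=5 → 1; l=6 → 2.
Orbitals: 1 + 2 = 3. Each orbital carries two spin states, so 3 × 2 = 6 states.

6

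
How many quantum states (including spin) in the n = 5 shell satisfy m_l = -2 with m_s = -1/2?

3

Go through l = 0, …, 4 (the values permitted for n = 5).
Per l-value: l=2 → 1; l=3 → 1; l=4 → 1.
Orbitals: 1 + 1 + 1 = 3. With m_s fixed to a single value there is one state per orbital, giving 3 states.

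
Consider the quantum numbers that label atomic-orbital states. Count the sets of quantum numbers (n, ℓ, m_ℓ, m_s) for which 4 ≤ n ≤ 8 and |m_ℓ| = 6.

12

Per-shell orbital counts meeting the constraint:
n=7 → 2; n=8 → 4.
Orbitals: 2 + 4 = 6. Including both spin states (m_s = ±1/2) gives 2 × 6 = 12 states.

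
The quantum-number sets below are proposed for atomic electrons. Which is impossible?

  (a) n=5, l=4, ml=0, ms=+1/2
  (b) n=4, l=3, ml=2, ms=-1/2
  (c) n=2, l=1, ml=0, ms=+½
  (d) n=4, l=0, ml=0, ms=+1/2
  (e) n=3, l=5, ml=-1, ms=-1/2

(e)

(e) has l = 5 ≥ n = 3, violating 0 ≤ l ≤ n−1.
The remaining sets (a), (b), (c), (d) satisfy all four rules.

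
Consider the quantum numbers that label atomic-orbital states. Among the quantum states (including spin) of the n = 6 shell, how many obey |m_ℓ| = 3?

12

The (ℓ, m_ℓ) pairs meeting |m_ℓ| = 3 give: ℓ=3 → 2; ℓ=4 → 2; ℓ=5 → 2.
Orbitals: 2 + 2 + 2 = 6. Each orbital carries two spin states, so 6 × 2 = 12 states.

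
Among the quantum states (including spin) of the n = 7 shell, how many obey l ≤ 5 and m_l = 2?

8

The n = 7 shell has l = 0 through 6; check each.
Orbitals with l ≤ 5 and m_l = 2, by l: l=2 → 1; l=3 → 1; l=4 → 1; l=5 → 1.
Orbitals: 1 + 1 + 1 + 1 = 4. Each orbital carries two spin states, so 4 × 2 = 8 states.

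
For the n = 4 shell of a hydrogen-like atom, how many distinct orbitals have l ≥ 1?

15

For n = 4, l ranges over 0 … 3.
Per l-value: l=1 → 3; l=2 → 5; l=3 → 7.
Total orbitals: 3 + 5 + 7 = 15.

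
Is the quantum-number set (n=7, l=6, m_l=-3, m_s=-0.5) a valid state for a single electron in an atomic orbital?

n = 7 is a positive integer. l = 6 satisfies 0 ≤ l ≤ n−1 = 6. m_l = -3 lies in the range −l … +l (here −6 … 6). m_s = -1/2 is one of ±1/2.
All four constraints are satisfied.

Allowed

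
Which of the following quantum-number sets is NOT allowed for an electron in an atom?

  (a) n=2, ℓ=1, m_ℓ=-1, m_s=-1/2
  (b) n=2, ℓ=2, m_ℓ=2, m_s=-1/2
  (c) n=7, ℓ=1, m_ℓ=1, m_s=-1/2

(b) has ℓ = 2 ≥ n = 2, violating 0 ≤ ℓ ≤ n−1.
The remaining sets (a), (c) satisfy all four rules.

(b)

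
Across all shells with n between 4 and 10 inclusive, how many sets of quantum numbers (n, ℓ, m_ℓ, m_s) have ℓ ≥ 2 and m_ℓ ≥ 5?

Count contributing orbitals for each principal shell:
n=6 → 1; n=7 → 3; n=8 → 6; n=9 → 10; n=10 → 15.
Orbitals: 1 + 3 + 6 + 10 + 15 = 35. Including both spin states (m_s = ±1/2) gives 2 × 35 = 70 states.

70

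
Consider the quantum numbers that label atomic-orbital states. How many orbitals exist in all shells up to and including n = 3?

14

Total orbitals = 1² + 2² + 3² = 14.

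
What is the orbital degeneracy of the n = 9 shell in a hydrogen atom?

81

The n = 9 shell contains n² = 9² = 81 orbitals.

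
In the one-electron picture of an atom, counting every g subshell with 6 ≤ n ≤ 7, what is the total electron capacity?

A g subshell (ℓ = 4) exists for every n ≥ 5, so shells n = 6, 7 each contribute one — 2 subshells.
Since each g subshell holds 2(2·4+1) = 18 electrons, the total is 2 × 18 = 36.

36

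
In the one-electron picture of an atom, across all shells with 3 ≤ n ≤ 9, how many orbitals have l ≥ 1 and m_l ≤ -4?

Count contributing orbitals for each principal shell:
n=5 → 1; n=6 → 3; n=7 → 6; n=8 → 10; n=9 → 15.
Total orbitals: 1 + 3 + 6 + 10 + 15 = 35.

35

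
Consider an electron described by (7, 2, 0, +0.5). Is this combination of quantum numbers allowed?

Valid

n = 7 is a positive integer. l = 2 satisfies 0 ≤ l ≤ n−1 = 6. m_l = 0 lies in the range −l … +l (here −2 … 2). m_s = +1/2 is one of ±1/2.
All four constraints are satisfied.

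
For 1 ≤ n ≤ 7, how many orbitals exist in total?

140

Total orbitals = 1² + 2² + 3² + 4² + 5² + 6² + 7² = 140.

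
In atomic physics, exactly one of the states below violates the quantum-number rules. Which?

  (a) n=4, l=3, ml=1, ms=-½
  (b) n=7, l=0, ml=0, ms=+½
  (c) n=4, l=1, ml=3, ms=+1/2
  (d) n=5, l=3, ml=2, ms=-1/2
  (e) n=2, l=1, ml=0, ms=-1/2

(c)

(c) has |ml| = 3 > l = 1, violating −l ≤ ml ≤ l.
The remaining sets (a), (b), (d), (e) satisfy all four rules.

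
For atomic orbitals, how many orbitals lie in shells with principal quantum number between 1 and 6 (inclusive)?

91

Shell n has n² orbitals: 1²=1 + 2²=4 + 3²=9 + 4²=16 + 5²=25 + 6²=36 = 91 orbitals.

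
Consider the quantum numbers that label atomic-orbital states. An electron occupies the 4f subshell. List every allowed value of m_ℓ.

The 4f subshell has ℓ = 3, and m_ℓ takes every integer from −ℓ to +ℓ. With ℓ = 3 that gives the 7 values -3, -2, -1, 0, 1, 2, 3.

-3, -2, -1, 0, 1, 2, 3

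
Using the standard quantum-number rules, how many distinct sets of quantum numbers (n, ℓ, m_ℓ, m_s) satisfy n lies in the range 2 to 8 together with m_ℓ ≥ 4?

40

Treat each shell separately and count matching orbitals:
n=5 → 1; n=6 → 3; n=7 → 6; n=8 → 10.
Orbitals: 1 + 3 + 6 + 10 = 20. Including both spin states (m_s = ±1/2) gives 2 × 20 = 40 states.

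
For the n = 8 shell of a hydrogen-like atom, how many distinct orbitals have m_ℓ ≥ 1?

28

The n = 8 shell has ℓ = 0 through 7; check each.
Contributions: ℓ=1 → 1; ℓ=2 → 2; ℓ=3 → 3; ℓ=4 → 4; ℓ=5 → 5; ℓ=6 → 6; ℓ=7 → 7.
Total orbitals: 1 + 2 + 3 + 4 + 5 + 6 + 7 = 28.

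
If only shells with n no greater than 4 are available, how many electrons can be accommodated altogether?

60

Total orbitals = 1² + 2² + 3² + 4² = 30. Doubling for spin gives 60 electrons.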